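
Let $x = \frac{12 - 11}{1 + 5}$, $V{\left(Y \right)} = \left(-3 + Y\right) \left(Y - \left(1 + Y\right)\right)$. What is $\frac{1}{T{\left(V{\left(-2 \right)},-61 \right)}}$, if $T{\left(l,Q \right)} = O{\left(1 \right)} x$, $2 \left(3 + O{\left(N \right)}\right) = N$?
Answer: $- \frac{12}{5} \approx -2.4$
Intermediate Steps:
$O{\left(N \right)} = -3 + \frac{N}{2}$
$V{\left(Y \right)} = 3 - Y$ ($V{\left(Y \right)} = \left(-3 + Y\right) \left(-1\right) = 3 - Y$)
$x = \frac{1}{6}$ ($x = 1 \cdot \frac{1}{6} = \frac{1}{6} \approx 0.16667$)
$T{\left(l,Q \right)} = - \frac{5}{12}$ ($T{\left(l,Q \right)} = \left(-3 + \frac{1}{2} \cdot 1\right) \frac{1}{6} = \left(-3 + \frac{1}{2}\right) \frac{1}{6} = \left(- \frac{5}{2}\right) \frac{1}{6} = - \frac{5}{12}$)
$\frac{1}{T{\left(V{\left(-2 \right)},-61 \right)}} = \frac{1}{- \frac{5}{12}} = - \frac{12}{5}$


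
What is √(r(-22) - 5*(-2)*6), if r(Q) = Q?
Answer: √38 ≈ 6.1644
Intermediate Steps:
√(r(-22) - 5*(-2)*6) = √(-22 - 5*(-2)*6) = √(-22 + 10*6) = √(-22 + 60) = √38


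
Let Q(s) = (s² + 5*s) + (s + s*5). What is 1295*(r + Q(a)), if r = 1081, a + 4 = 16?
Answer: 1757315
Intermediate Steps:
a = 12 (a = -4 + 16 = 12)
Q(s) = s² + 11*s (Q(s) = (s² + 5*s) + (s + 5*s) = (s² + 5*s) + 6*s = s² + 11*s)
1295*(r + Q(a)) = 1295*(1081 + 12*(11 + 12)) = 1295*(1081 + 12*23) = 1295*(1081 + 276) = 1295*1357 = 1757315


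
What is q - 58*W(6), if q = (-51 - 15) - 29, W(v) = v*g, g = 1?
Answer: -443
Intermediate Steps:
W(v) = v (W(v) = v*1 = v)
q = -95 (q = -66 - 29 = -95)
q - 58*W(6) = -95 - 58*6 = -95 - 348 = -443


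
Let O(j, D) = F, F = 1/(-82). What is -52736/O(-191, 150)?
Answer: 4324352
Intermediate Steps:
F = -1/82 ≈ -0.012195
O(j, D) = -1/82
-52736/O(-191, 150) = -52736/(-1/82) = -52736*(-82) = 4324352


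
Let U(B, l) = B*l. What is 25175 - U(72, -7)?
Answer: 25679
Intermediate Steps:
25175 - U(72, -7) = 25175 - 72*(-7) = 25175 - 1*(-504) = 25175 + 504 = 25679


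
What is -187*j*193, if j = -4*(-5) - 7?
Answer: -469183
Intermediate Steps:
j = 13 (j = 20 - 7 = 13)
-187*j*193 = -187*13*193 = -2431*193 = -469183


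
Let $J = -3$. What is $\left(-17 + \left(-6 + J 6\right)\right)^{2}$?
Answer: $1681$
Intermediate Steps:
$\left(-17 + \left(-6 + J 6\right)\right)^{2} = \left(-17 - 24\right)^{2} = \left(-41\right)^{2} = 1681$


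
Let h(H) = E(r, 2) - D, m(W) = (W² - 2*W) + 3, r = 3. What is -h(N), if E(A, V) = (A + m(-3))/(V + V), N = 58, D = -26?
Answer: -125/4 ≈ -31.250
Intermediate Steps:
m(W) = 3 + W² - 2*W
E(A, V) = (18 + A)/(2*V) (E(A, V) = (A + (3 + (-3)² - 2*(-3)))/(V + V) = (A + (3 + 9 + 6))/((2*V)) = (A + 18)*(1/(2*V)) = (18 + A)*(1/(2*V)) = (18 + A)/(2*V))
h(H) = 125/4 (h(H) = (½)*(18 + 3)/2 - 1*(-26) = (½)*(½)*21 + 26 = 21/4 + 26 = 125/4)
-h(N) = -1*125/4 = -125/4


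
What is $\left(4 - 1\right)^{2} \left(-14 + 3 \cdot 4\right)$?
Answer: $-18$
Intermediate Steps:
$\left(4 - 1\right)^{2} \left(-14 + 3 \cdot 4\right) = 3^{2} \left(-14 + 12\right) = 9 \left(-2\right) = -18$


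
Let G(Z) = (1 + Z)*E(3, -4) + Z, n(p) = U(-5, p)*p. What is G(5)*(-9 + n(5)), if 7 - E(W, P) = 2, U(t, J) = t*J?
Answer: -4690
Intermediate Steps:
U(t, J) = J*t
E(W, P) = 5 (E(W, P) = 7 - 1*2 = 7 - 2 = 5)
n(p) = -5*p² (n(p) = (p*(-5))*p = (-5*p)*p = -5*p²)
G(Z) = 5 + 6*Z (G(Z) = (1 + Z)*5 + Z = (5 + 5*Z) + Z = 5 + 6*Z)
G(5)*(-9 + n(5)) = (5 + 6*5)*(-9 - 5*5²) = (5 + 30)*(-9 - 5*25) = 35*(-9 - 125) = 35*(-134) = -4690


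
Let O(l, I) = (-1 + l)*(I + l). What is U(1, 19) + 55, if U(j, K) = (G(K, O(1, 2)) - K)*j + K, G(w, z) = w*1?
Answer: 74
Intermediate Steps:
G(w, z) = w
U(j, K) = K (U(j, K) = (K - K)*j + K = 0*j + K = 0 + K = K)
U(1, 19) + 55 = 19 + 55 = 74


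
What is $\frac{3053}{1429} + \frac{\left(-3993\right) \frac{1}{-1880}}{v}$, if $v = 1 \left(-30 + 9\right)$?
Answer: $\frac{38275481}{18805640} \approx 2.0353$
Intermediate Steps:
$v = -21$ ($v = 1 \left(-21\right) = -21$)
$\frac{3053}{1429} + \frac{\left(-3993\right) \frac{1}{-1880}}{v} = \frac{3053}{1429} + \frac{\left(-3993\right) \frac{1}{-1880}}{-21} = 3053 \cdot \frac{1}{1429} + \left(-3993\right) \left(- \frac{1}{1880}\right) \left(- \frac{1}{21}\right) = \frac{3053}{1429} + \frac{3993}{1880} \left(- \frac{1}{21}\right) = \frac{3053}{1429} - \frac{1331}{13160} = \frac{38275481}{18805640}$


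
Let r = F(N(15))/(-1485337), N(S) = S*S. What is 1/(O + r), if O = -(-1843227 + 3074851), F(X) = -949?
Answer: -1485337/1829376696339 ≈ -8.1194e-7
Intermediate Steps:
N(S) = S²
O = -1231624 (O = -1*1231624 = -1231624)
r = 949/1485337 (r = -949/(-1485337) = -949*(-1/1485337) = 949/1485337 ≈ 0.00063891)
1/(O + r) = 1/(-1231624 + 949/1485337) = 1/(-1829376696339/1485337) = -1485337/1829376696339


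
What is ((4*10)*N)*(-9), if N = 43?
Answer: -15480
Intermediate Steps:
((4*10)*N)*(-9) = ((4*10)*43)*(-9) = (40*43)*(-9) = 1720*(-9) = -15480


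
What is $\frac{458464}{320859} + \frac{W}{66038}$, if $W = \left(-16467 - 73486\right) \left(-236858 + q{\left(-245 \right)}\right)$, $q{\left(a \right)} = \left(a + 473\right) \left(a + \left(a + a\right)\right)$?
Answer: $\frac{833786621566447}{1513491903} \approx 5.509 \cdot 10^{5}$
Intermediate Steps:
$q{\left(a \right)} = 3 a \left(473 + a\right)$ ($q{\left(a \right)} = \left(473 + a\right) \left(a + 2 a\right) = \left(473 + a\right) 3 a = 3 a \left(473 + a\right)$)
$W = 36380411414$ ($W = \left(-16467 - 73486\right) \left(-236858 + 3 \left(-245\right) \left(473 - 245\right)\right) = - 89953 \left(-236858 + 3 \left(-245\right) 228\right) = - 89953 \left(-236858 - 167580\right) = \left(-89953\right) \left(-404438\right) = 36380411414$)
$\frac{458464}{320859} + \frac{W}{66038} = \frac{458464}{320859} + \frac{36380411414}{66038} = 458464 \cdot \frac{1}{320859} + 36380411414 \cdot \frac{1}{66038} = \frac{458464}{320859} + \frac{18190205707}{33019} = \frac{833786621566447}{1513491903}$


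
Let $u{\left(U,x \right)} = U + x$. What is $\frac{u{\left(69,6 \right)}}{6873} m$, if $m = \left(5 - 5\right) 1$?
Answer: $0$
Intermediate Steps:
$m = 0$ ($m = 0 \cdot 1 = 0$)
$\frac{u{\left(69,6 \right)}}{6873} m = \frac{69 + 6}{6873} \cdot 0 = 75 \cdot \frac{1}{6873} \cdot 0 = \frac{25}{2291} \cdot 0 = 0$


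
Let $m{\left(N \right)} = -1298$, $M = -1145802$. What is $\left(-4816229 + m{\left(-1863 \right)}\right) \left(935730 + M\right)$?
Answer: $1012027531944$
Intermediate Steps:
$\left(-4816229 + m{\left(-1863 \right)}\right) \left(935730 + M\right) = \left(-4816229 - 1298\right) \left(935730 - 1145802\right) = \left(-4817527\right) \left(-210072\right) = 1012027531944$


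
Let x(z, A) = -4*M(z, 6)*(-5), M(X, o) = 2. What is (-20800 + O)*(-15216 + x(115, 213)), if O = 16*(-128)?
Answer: 346741248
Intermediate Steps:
O = -2048
x(z, A) = 40 (x(z, A) = -4*2*(-5) = -8*(-5) = 40)
(-20800 + O)*(-15216 + x(115, 213)) = (-20800 - 2048)*(-15216 + 40) = -22848*(-15176) = 346741248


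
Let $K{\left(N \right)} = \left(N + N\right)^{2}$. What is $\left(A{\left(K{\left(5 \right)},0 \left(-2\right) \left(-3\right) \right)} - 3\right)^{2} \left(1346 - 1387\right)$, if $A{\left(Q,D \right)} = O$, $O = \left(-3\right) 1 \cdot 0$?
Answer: $-369$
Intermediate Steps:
$K{\left(N \right)} = 4 N^{2}$ ($K{\left(N \right)} = \left(2 N\right)^{2} = 4 N^{2}$)
$O = 0$ ($O = \left(-3\right) 0 = 0$)
$A{\left(Q,D \right)} = 0$
$\left(A{\left(K{\left(5 \right)},0 \left(-2\right) \left(-3\right) \right)} - 3\right)^{2} \left(1346 - 1387\right) = \left(0 - 3\right)^{2} \left(1346 - 1387\right) = \left(-3\right)^{2} \left(-41\right) = 9 \left(-41\right) = -369$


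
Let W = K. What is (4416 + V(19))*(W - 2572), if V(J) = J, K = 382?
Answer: -9712650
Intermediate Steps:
W = 382
(4416 + V(19))*(W - 2572) = (4416 + 19)*(382 - 2572) = 4435*(-2190) = -9712650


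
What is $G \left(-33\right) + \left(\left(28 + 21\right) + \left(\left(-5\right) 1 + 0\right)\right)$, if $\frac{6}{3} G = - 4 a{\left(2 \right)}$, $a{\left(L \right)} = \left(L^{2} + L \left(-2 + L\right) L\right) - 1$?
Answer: $242$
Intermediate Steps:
$a{\left(L \right)} = -1 + L^{2} + L^{2} \left(-2 + L\right)$ ($a{\left(L \right)} = \left(L^{2} + L^{2} \left(-2 + L\right)\right) - 1 = -1 + L^{2} + L^{2} \left(-2 + L\right)$)
$G = -6$ ($G = \frac{\left(-4\right) \left(-1 + 2^{3} - 2^{2}\right)}{2} = \frac{\left(-4\right) \left(-1 + 8 - 4\right)}{2} = \frac{\left(-4\right) 3}{2} = \frac{1}{2} \left(-12\right) = -6$)
$G \left(-33\right) + \left(\left(28 + 21\right) + \left(\left(-5\right) 1 + 0\right)\right) = \left(-6\right) \left(-33\right) + \left(\left(28 + 21\right) + \left(\left(-5\right) 1 + 0\right)\right) = 198 + \left(49 + \left(-5 + 0\right)\right) = 198 + \left(49 - 5\right) = 198 + 44 = 242$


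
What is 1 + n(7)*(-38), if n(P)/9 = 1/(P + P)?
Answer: -164/7 ≈ -23.429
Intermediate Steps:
n(P) = 9/(2*P) (n(P) = 9/(P + P) = 9/((2*P)) = 9*(1/(2*P)) = 9/(2*P))
1 + n(7)*(-38) = 1 + ((9/2)/7)*(-38) = 1 + ((9/2)*(⅐))*(-38) = 1 + (9/14)*(-38) = 1 - 171/7 = -164/7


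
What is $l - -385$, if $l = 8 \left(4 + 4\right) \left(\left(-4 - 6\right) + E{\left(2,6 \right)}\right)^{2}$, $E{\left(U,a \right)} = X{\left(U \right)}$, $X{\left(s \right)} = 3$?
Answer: $3521$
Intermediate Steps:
$E{\left(U,a \right)} = 3$
$l = 3136$ ($l = 8 \left(4 + 4\right) \left(\left(-4 - 6\right) + 3\right)^{2} = 8 \cdot 8 \left(\left(-4 - 6\right) + 3\right)^{2} = 64 \left(-10 + 3\right)^{2} = 64 \left(-7\right)^{2} = 64 \cdot 49 = 3136$)
$l - -385 = 3136 - -385 = 3136 + 385 = 3521$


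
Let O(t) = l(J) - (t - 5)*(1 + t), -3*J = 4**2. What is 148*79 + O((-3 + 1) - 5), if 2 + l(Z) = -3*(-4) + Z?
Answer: 34874/3 ≈ 11625.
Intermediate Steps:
J = -16/3 (J = -1/3*4**2 = -1/3*16 = -16/3 ≈ -5.3333)
l(Z) = 10 + Z (l(Z) = -2 + (-3*(-4) + Z) = -2 + (12 + Z) = 10 + Z)
O(t) = 14/3 - (1 + t)*(-5 + t) (O(t) = (10 - 16/3) - (t - 5)*(1 + t) = 14/3 - (-5 + t)*(1 + t) = 14/3 - (1 + t)*(-5 + t))
148*79 + O((-3 + 1) - 5) = 148*79 + (29/3 - ((-3 + 1) - 5)**2 + 4*((-3 + 1) - 5)) = 11692 + (29/3 - (-2 - 5)**2 + 4*(-2 - 5)) = 11692 + (29/3 - 1*(-7)**2 + 4*(-7)) = 11692 + (29/3 - 1*49 - 28) = 11692 + (29/3 - 49 - 28) = 11692 - 202/3 = 34874/3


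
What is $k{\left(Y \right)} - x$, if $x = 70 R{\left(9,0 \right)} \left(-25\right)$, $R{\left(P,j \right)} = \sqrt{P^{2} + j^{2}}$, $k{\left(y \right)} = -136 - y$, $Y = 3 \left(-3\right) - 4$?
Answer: $15627$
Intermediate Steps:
$Y = -13$ ($Y = -9 - 4 = -13$)
$x = -15750$ ($x = 70 \sqrt{9^{2} + 0^{2}} \left(-25\right) = 70 \sqrt{81 + 0} \left(-25\right) = 70 \sqrt{81} \left(-25\right) = 70 \cdot 9 \left(-25\right) = 630 \left(-25\right) = -15750$)
$k{\left(Y \right)} - x = \left(-136 - -13\right) - -15750 = \left(-136 + 13\right) + 15750 = -123 + 15750 = 15627$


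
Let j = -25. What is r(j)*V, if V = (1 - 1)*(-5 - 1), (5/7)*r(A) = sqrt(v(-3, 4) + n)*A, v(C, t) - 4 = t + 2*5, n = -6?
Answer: 0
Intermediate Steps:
v(C, t) = 14 + t (v(C, t) = 4 + (t + 2*5) = 4 + (t + 10) = 4 + (10 + t) = 14 + t)
r(A) = 14*A*sqrt(3)/5 (r(A) = 7*(sqrt((14 + 4) - 6)*A)/5 = 7*(sqrt(18 - 6)*A)/5 = 7*(sqrt(12)*A)/5 = 7*((2*sqrt(3))*A)/5 = 7*(2*A*sqrt(3))/5 = 14*A*sqrt(3)/5)
V = 0 (V = 0*(-6) = 0)
r(j)*V = ((14/5)*(-25)*sqrt(3))*0 = -70*sqrt(3)*0 = 0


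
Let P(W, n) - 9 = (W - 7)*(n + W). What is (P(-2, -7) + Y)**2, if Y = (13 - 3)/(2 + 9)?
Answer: 1000000/121 ≈ 8264.5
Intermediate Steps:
Y = 10/11 ≈ 0.90909
P(W, n) = 9 + (-7 + W)*(W + n) (P(W, n) = 9 + (W - 7)*(n + W) = 9 + (-7 + W)*(W + n))
(P(-2, -7) + Y)**2 = ((9 + (-2)**2 - 7*(-2) - 7*(-7) - 2*(-7)) + 10/11)**2 = ((9 + 4 + 14 + 49 + 14) + 10/11)**2 = (90 + 10/11)**2 = (1000/11)**2 = 1000000/121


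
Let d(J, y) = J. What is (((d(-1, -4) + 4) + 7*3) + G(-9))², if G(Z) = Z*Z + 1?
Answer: 11236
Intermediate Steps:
G(Z) = 1 + Z² (G(Z) = Z² + 1 = 1 + Z²)
(((d(-1, -4) + 4) + 7*3) + G(-9))² = (((-1 + 4) + 7*3) + (1 + (-9)²))² = ((3 + 21) + (1 + 81))² = (24 + 82)² = 106² = 11236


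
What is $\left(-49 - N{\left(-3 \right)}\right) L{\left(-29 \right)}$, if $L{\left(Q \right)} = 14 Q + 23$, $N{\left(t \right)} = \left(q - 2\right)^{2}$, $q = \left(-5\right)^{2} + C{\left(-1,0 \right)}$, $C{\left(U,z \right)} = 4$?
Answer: $297974$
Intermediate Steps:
$q = 29$ ($q = \left(-5\right)^{2} + 4 = 25 + 4 = 29$)
$N{\left(t \right)} = 729$ ($N{\left(t \right)} = \left(29 - 2\right)^{2} = 27^{2} = 729$)
$L{\left(Q \right)} = 23 + 14 Q$
$\left(-49 - N{\left(-3 \right)}\right) L{\left(-29 \right)} = \left(-49 - 729\right) \left(23 + 14 \left(-29\right)\right) = \left(-49 - 729\right) \left(23 - 406\right) = \left(-778\right) \left(-383\right) = 297974$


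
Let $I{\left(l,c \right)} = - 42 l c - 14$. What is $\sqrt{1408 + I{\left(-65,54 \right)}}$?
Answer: $\sqrt{148814} \approx 385.76$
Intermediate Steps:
$I{\left(l,c \right)} = -14 - 42 c l$ ($I{\left(l,c \right)} = - 42 c l - 14 = -14 - 42 c l$)
$\sqrt{1408 + I{\left(-65,54 \right)}} = \sqrt{1408 - \left(14 + 2268 \left(-65\right)\right)} = \sqrt{1408 + \left(-14 + 147420\right)} = \sqrt{1408 + 147406} = \sqrt{148814}$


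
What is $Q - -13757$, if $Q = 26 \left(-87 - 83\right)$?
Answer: $9337$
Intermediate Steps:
$Q = -4420$ ($Q = 26 \left(-170\right) = -4420$)
$Q - -13757 = -4420 - -13757 = -4420 + 13757 = 9337$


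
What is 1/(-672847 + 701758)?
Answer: 1/28911 ≈ 3.4589e-5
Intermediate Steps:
1/(-672847 + 701758) = 1/28911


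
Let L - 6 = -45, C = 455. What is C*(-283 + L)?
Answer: -146510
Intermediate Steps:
L = -39 (L = 6 - 45 = -39)
C*(-283 + L) = 455*(-283 - 39) = 455*(-322) = -146510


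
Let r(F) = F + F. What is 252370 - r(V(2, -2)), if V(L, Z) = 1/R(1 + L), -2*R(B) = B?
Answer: 757114/3 ≈ 2.5237e+5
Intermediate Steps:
R(B) = -B/2
V(L, Z) = 1/(-1/2 - L/2) (V(L, Z) = 1/(-(1 + L)/2) = 1/(-1/2 - L/2))
r(F) = 2*F
252370 - r(V(2, -2)) = 252370 - 2*2/(-1 - 1*2) = 252370 - 2*2/(-1 - 2) = 252370 - 2*2/(-3) = 252370 - 2*2*(-1/3) = 252370 - 2*(-2)/3 = 252370 - 1*(-4/3) = 252370 + 4/3 = 757114/3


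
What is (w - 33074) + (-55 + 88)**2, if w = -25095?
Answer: -57080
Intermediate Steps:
(w - 33074) + (-55 + 88)**2 = (-25095 - 33074) + (-55 + 88)**2 = -58169 + 33**2 = -58169 + 1089 = -57080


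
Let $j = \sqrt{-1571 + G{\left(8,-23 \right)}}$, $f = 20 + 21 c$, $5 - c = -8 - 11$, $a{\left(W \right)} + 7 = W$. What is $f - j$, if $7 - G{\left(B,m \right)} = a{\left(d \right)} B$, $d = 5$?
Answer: $524 - 6 i \sqrt{43} \approx 524.0 - 39.345 i$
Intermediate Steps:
$a{\left(W \right)} = -7 + W$
$G{\left(B,m \right)} = 7 + 2 B$ ($G{\left(B,m \right)} = 7 - \left(-7 + 5\right) B = 7 - - 2 B = 7 + 2 B$)
$c = 24$ ($c = 5 - \left(-8 - 11\right) = 5 - -19 = 5 + 19 = 24$)
$f = 524$ ($f = 20 + 21 \cdot 24 = 20 + 504 = 524$)
$j = 6 i \sqrt{43}$ ($j = \sqrt{-1571 + \left(7 + 2 \cdot 8\right)} = \sqrt{-1571 + \left(7 + 16\right)} = \sqrt{-1571 + 23} = \sqrt{-1548} = 6 i \sqrt{43} \approx 39.345 i$)
$f - j = 524 - 6 i \sqrt{43}$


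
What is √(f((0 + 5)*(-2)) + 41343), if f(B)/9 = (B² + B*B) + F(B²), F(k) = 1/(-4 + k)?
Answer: √2761158/8 ≈ 207.71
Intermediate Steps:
f(B) = 9/(-4 + B²) + 18*B² (f(B) = 9*((B² + B*B) + 1/(-4 + B²)) = 9*((B² + B²) + 1/(-4 + B²)) = 9*(2*B² + 1/(-4 + B²)) = 9*(1/(-4 + B²) + 2*B²) = 9/(-4 + B²) + 18*B²)
√(f((0 + 5)*(-2)) + 41343) = √(9*(1 + 2*((0 + 5)*(-2))²*(-4 + ((0 + 5)*(-2))²))/(-4 + ((0 + 5)*(-2))²) + 41343) = √(9*(1 + 2*(5*(-2))²*(-4 + (5*(-2))²))/(-4 + (5*(-2))²) + 41343) = √(9*(1 + 2*(-10)²*(-4 + (-10)²))/(-4 + (-10)²) + 41343) = √(9*(1 + 2*100*(-4 + 100))/(-4 + 100) + 41343) = √(9*(1 + 2*100*96)/96 + 41343) = √(9*(1/96)*(1 + 19200) + 41343) = √(9*(1/96)*19201 + 41343) = √(57603/32 + 41343) = √(1380579/32) = √2761158/8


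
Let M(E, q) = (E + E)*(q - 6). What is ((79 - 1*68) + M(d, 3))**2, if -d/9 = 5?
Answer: 78961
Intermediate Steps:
d = -45 (d = -9*5 = -45)
M(E, q) = 2*E*(-6 + q) (M(E, q) = (2*E)*(-6 + q) = 2*E*(-6 + q))
((79 - 1*68) + M(d, 3))**2 = ((79 - 1*68) + 2*(-45)*(-6 + 3))**2 = ((79 - 68) + 2*(-45)*(-3))**2 = (11 + 270)**2 = 281**2 = 78961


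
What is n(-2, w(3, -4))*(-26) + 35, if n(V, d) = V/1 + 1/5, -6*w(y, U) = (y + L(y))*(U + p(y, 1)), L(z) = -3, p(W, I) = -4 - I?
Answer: 409/5 ≈ 81.800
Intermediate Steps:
w(y, U) = -(-5 + U)*(-3 + y)/6 (w(y, U) = -(y - 3)*(U + (-4 - 1*1))/6 = -(-3 + y)*(U + (-4 - 1))/6 = -(-3 + y)*(U - 5)/6 = -(-3 + y)*(-5 + U)/6 = -(-5 + U)*(-3 + y)/6)
n(V, d) = ⅕ + V (n(V, d) = V*1 + 1*(⅕) = V + ⅕ = ⅕ + V)
n(-2, w(3, -4))*(-26) + 35 = (⅕ - 2)*(-26) + 35 = -9/5*(-26) + 35 = 234/5 + 35 = 409/5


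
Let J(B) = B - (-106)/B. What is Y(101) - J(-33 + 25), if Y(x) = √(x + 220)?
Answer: 85/4 + √321 ≈ 39.167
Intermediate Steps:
Y(x) = √(220 + x)
J(B) = B + 106/B
Y(101) - J(-33 + 25) = √(220 + 101) - ((-33 + 25) + 106/(-33 + 25)) = √321 - (-8 + 106/(-8)) = √321 - (-8 + 106*(-⅛)) = √321 - (-8 - 53/4) = √321 - 1*(-85/4) = √321 + 85/4 = 85/4 + √321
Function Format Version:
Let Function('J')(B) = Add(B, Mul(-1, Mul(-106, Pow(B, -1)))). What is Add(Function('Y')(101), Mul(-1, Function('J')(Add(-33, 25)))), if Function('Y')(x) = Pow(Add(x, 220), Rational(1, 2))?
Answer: Add(Rational(85, 4), Pow(321, Rational(1, 2))) ≈ 39.167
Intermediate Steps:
Function('Y')(x) = Pow(Add(220, x), Rational(1, 2))
Function('J')(B) = Add(B, Mul(106, Pow(B, -1)))
Add(Function('Y')(101), Mul(-1, Function('J')(Add(-33, 25)))) = Add(Pow(Add(220, 101), Rational(1, 2)), Mul(-1, Add(Add(-33, 25), Mul(106, Pow(Add(-33, 25), -1))))) = Add(Pow(321, Rational(1, 2)), Mul(-1, Add(-8, Mul(106, Pow(-8, -1))))) = Add(Pow(321, Rational(1, 2)), Mul(-1, Add(-8, Mul(106, Rational(-1, 8))))) = Add(Pow(321, Rational(1, 2)), Mul(-1, Add(-8, Rational(-53, 4)))) = Add(Pow(321, Rational(1, 2)), Mul(-1, Rational(-85, 4))) = Add(Pow(321, Rational(1, 2)), Rational(85, 4)) = Add(Rational(85, 4), Pow(321, Rational(1, 2)))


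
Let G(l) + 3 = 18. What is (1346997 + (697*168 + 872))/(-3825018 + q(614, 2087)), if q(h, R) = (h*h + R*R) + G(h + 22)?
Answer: 1464965/907562 ≈ 1.6142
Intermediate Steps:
G(l) = 15 (G(l) = -3 + 18 = 15)
q(h, R) = 15 + R² + h² (q(h, R) = (h*h + R*R) + 15 = (h² + R²) + 15 = (R² + h²) + 15 = 15 + R² + h²)
(1346997 + (697*168 + 872))/(-3825018 + q(614, 2087)) = (1346997 + (697*168 + 872))/(-3825018 + (15 + 2087² + 614²)) = (1346997 + (117096 + 872))/(-3825018 + (15 + 4355569 + 376996)) = (1346997 + 117968)/(-3825018 + 4732580) = 1464965/907562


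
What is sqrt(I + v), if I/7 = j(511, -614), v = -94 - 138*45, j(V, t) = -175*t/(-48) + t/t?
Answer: I*sqrt(3163218)/12 ≈ 148.21*I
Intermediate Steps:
j(V, t) = 1 + 175*t/48 (j(V, t) = -175*t*(-1/48) + 1 = 175*t/48 + 1 = 1 + 175*t/48)
v = -6304 (v = -94 - 6210 = -6304)
I = -375907/24 (I = 7*(1 + (175/48)*(-614)) = 7*(1 - 53725/24) = 7*(-53701/24) = -375907/24 ≈ -15663.)
sqrt(I + v) = sqrt(-375907/24 - 6304) = sqrt(-527203/24) = I*sqrt(3163218)/12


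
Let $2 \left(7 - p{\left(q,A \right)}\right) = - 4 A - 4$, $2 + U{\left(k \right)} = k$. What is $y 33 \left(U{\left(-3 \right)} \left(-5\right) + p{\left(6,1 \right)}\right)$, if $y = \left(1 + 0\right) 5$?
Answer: $5940$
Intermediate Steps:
$U{\left(k \right)} = -2 + k$
$p{\left(q,A \right)} = 9 + 2 A$ ($p{\left(q,A \right)} = 7 - \frac{- 4 A - 4}{2} = 7 - \frac{-4 - 4 A}{2} = 7 + \left(2 + 2 A\right) = 9 + 2 A$)
$y = 5$ ($y = 1 \cdot 5 = 5$)
$y 33 \left(U{\left(-3 \right)} \left(-5\right) + p{\left(6,1 \right)}\right) = 5 \cdot 33 \left(\left(-2 - 3\right) \left(-5\right) + \left(9 + 2 \cdot 1\right)\right) = 165 \left(\left(-5\right) \left(-5\right) + \left(9 + 2\right)\right) = 165 \left(25 + 11\right) = 165 \cdot 36 = 5940$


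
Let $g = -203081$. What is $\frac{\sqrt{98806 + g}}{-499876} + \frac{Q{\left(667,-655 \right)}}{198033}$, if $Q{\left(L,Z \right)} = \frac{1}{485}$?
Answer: $\frac{1}{96046005} - \frac{5 i \sqrt{4171}}{499876} \approx 1.0412 \cdot 10^{-8} - 0.00064599 i$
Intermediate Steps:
$Q{\left(L,Z \right)} = \frac{1}{485}$
$\frac{\sqrt{98806 + g}}{-499876} + \frac{Q{\left(667,-655 \right)}}{198033} = \frac{\sqrt{98806 - 203081}}{-499876} + \frac{1}{485 \cdot 198033} = \sqrt{-104275} \left(- \frac{1}{499876}\right) + \frac{1}{485} \cdot \frac{1}{198033} = 5 i \sqrt{4171} \left(- \frac{1}{499876}\right) + \frac{1}{96046005} = - \frac{5 i \sqrt{4171}}{499876} + \frac{1}{96046005} = \frac{1}{96046005} - \frac{5 i \sqrt{4171}}{499876}$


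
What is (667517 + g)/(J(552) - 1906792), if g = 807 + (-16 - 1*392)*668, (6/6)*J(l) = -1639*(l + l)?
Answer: -98945/929062 ≈ -0.10650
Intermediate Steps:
J(l) = -3278*l (J(l) = -1639*(l + l) = -3278*l)
g = -271737 (g = 807 + (-16 - 392)*668 = 807 - 408*668 = 807 - 272544 = -271737)
(667517 + g)/(J(552) - 1906792) = (667517 - 271737)/(-3278*552 - 1906792) = 395780/(-1809456 - 1906792) = 395780/(-3716248) = 395780*(-1/3716248) = -98945/929062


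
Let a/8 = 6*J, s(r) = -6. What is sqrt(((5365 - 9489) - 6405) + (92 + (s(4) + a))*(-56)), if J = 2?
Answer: I*sqrt(20721) ≈ 143.95*I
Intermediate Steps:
a = 96 (a = 8*(6*2) = 8*12 = 96)
sqrt(((5365 - 9489) - 6405) + (92 + (s(4) + a))*(-56)) = sqrt(((5365 - 9489) - 6405) + (92 + (-6 + 96))*(-56)) = sqrt((-4124 - 6405) + (92 + 90)*(-56)) = sqrt(-10529 + 182*(-56)) = sqrt(-10529 - 10192) = sqrt(-20721) = I*sqrt(20721)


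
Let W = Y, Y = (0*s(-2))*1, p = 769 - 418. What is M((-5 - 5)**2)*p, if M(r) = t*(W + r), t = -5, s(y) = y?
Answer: -175500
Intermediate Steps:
p = 351
Y = 0 (Y = (0*(-2))*1 = 0*1 = 0)
W = 0
M(r) = -5*r (M(r) = -5*(0 + r) = -5*r)
M((-5 - 5)**2)*p = -5*(-5 - 5)**2*351 = -5*(-10)**2*351 = -5*100*351 = -500*351 = -175500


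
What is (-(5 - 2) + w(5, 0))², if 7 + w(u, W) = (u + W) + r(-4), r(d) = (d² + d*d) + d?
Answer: 529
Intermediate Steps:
r(d) = d + 2*d² (r(d) = (d² + d²) + d = 2*d² + d = d + 2*d²)
w(u, W) = 21 + W + u (w(u, W) = -7 + ((u + W) - 4*(1 + 2*(-4))) = -7 + ((W + u) - 4*(1 - 8)) = -7 + ((W + u) - 4*(-7)) = -7 + ((W + u) + 28) = -7 + (28 + W + u) = 21 + W + u)
(-(5 - 2) + w(5, 0))² = (-(5 - 2) + (21 + 0 + 5))² = (-1*3 + 26)² = (-3 + 26)² = 23² = 529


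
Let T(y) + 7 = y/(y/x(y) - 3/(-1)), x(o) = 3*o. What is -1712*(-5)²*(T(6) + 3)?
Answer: 94160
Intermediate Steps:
T(y) = -7 + 3*y/10 (T(y) = -7 + y/(y/((3*y)) - 3/(-1)) = -7 + y/(y*(1/(3*y)) - 3*(-1)) = -7 + y/(⅓ + 3) = -7 + y/(10/3) = -7 + y*(3/10) = -7 + 3*y/10)
-1712*(-5)²*(T(6) + 3) = -1712*(-5)²*((-7 + (3/10)*6) + 3) = -42800*((-7 + 9/5) + 3) = -42800*(-26/5 + 3) = -42800*(-11)/5 = -1712*(-55) = 94160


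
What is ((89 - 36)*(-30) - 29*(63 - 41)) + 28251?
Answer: 26023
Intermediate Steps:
((89 - 36)*(-30) - 29*(63 - 41)) + 28251 = (53*(-30) - 29*22) + 28251 = (-1590 - 638) + 28251 = -2228 + 28251 = 26023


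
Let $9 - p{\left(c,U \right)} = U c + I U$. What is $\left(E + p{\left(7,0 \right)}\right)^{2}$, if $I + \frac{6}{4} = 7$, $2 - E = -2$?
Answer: $169$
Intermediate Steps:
$E = 4$ ($E = 2 - -2 = 2 + 2 = 4$)
$I = \frac{11}{2}$ ($I = - \frac{3}{2} + 7 = \frac{11}{2} \approx 5.5$)
$p{\left(c,U \right)} = 9 - \frac{11 U}{2} - U c$ ($p{\left(c,U \right)} = 9 - \left(U c + \frac{11 U}{2}\right) = 9 - \left(\frac{11 U}{2} + U c\right) = 9 - \frac{11 U}{2} - U c$)
$\left(E + p{\left(7,0 \right)}\right)^{2} = \left(4 - \left(-9 + 0 \cdot 7\right)\right)^{2} = \left(4 + \left(9 + 0 + 0\right)\right)^{2} = \left(4 + 9\right)^{2} = 13^{2} = 169$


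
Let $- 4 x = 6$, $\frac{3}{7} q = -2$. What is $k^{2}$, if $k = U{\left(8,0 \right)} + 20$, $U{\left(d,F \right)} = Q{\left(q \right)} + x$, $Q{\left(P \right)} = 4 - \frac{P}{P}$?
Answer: $\frac{1849}{4} \approx 462.25$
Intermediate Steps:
$q = - \frac{14}{3}$ ($q = \frac{7}{3} \left(-2\right) = - \frac{14}{3} \approx -4.6667$)
$Q{\left(P \right)} = 3$ ($Q{\left(P \right)} = 4 - 1 = 3$)
$x = - \frac{3}{2}$ ($x = \left(- \frac{1}{4}\right) 6 = - \frac{3}{2} \approx -1.5$)
$U{\left(d,F \right)} = \frac{3}{2}$ ($U{\left(d,F \right)} = 3 - \frac{3}{2} = \frac{3}{2}$)
$k = \frac{43}{2}$ ($k = \frac{3}{2} + 20 = \frac{43}{2} \approx 21.5$)
$k^{2} = \left(\frac{43}{2}\right)^{2} = \frac{1849}{4}$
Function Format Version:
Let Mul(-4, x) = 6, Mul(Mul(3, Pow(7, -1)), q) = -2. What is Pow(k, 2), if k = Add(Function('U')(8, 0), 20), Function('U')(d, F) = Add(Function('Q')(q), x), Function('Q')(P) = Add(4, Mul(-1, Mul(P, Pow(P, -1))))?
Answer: Rational(1849, 4) ≈ 462.25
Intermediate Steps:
q = Rational(-14, 3) (q = Mul(Rational(7, 3), -2) = Rational(-14, 3) ≈ -4.6667)
Function('Q')(P) = 3 (Function('Q')(P) = Add(4, Mul(-1, 1)) = Add(4, -1) = 3)
x = Rational(-3, 2) (x = Mul(Rational(-1, 4), 6) = Rational(-3, 2) ≈ -1.5000)
Function('U')(d, F) = Rational(3, 2) (Function('U')(d, F) = Add(3, Rational(-3, 2)) = Rational(3, 2))
k = Rational(43, 2) (k = Add(Rational(3, 2), 20) = Rational(43, 2) ≈ 21.500)
Pow(k, 2) = Pow(Rational(43, 2), 2) = Rational(1849, 4)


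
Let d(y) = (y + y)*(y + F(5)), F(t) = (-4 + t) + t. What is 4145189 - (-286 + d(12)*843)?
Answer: 3781299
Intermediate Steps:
F(t) = -4 + 2*t
d(y) = 2*y*(6 + y) (d(y) = (y + y)*(y + (-4 + 2*5)) = (2*y)*(y + (-4 + 10)) = (2*y)*(y + 6) = (2*y)*(6 + y) = 2*y*(6 + y))
4145189 - (-286 + d(12)*843) = 4145189 - (-286 + (2*12*(6 + 12))*843) = 4145189 - (-286 + (2*12*18)*843) = 4145189 - (-286 + 432*843) = 4145189 - (-286 + 364176) = 4145189 - 1*363890 = 4145189 - 363890 = 3781299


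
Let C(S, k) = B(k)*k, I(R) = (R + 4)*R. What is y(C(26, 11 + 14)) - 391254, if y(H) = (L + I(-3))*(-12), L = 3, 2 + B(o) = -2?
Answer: -391254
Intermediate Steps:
I(R) = R*(4 + R) (I(R) = (4 + R)*R = R*(4 + R))
B(o) = -4 (B(o) = -2 - 2 = -4)
C(S, k) = -4*k
y(H) = 0 (y(H) = (3 - 3*(4 - 3))*(-12) = (3 - 3*1)*(-12) = (3 - 3)*(-12) = 0*(-12) = 0)
y(C(26, 11 + 14)) - 391254 = 0 - 391254 = -391254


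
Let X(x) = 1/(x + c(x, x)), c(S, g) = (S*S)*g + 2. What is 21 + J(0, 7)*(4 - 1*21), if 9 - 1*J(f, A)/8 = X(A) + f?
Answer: -52915/44 ≈ -1202.6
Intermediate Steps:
c(S, g) = 2 + g*S**2 (c(S, g) = S**2*g + 2 = g*S**2 + 2 = 2 + g*S**2)
X(x) = 1/(2 + x + x**3) (X(x) = 1/(x + (2 + x*x**2)) = 1/(x + (2 + x**3)) = 1/(2 + x + x**3))
J(f, A) = 72 - 8*f - 8/(2 + A + A**3) (J(f, A) = 72 - 8*(1/(2 + A + A**3) + f) = 72 - 8*(f + 1/(2 + A + A**3)) = 72 + (-8*f - 8/(2 + A + A**3)) = 72 - 8*f - 8/(2 + A + A**3))
21 + J(0, 7)*(4 - 1*21) = 21 + (8*(-1 + (9 - 1*0)*(2 + 7 + 7**3))/(2 + 7 + 7**3))*(4 - 1*21) = 21 + (8*(-1 + (9 + 0)*(2 + 7 + 343))/(2 + 7 + 343))*(4 - 21) = 21 + (8*(-1 + 9*352)/352)*(-17) = 21 + (8*(1/352)*(-1 + 3168))*(-17) = 21 + (8*(1/352)*3167)*(-17) = 21 + (3167/44)*(-17) = 21 - 53839/44 = -52915/44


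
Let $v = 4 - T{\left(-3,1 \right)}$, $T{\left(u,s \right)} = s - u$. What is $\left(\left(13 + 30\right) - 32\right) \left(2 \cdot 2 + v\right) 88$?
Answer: $3872$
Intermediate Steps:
$v = 0$ ($v = 4 - \left(1 - -3\right) = 4 - \left(1 + 3\right) = 4 - 4 = 0$)
$\left(\left(13 + 30\right) - 32\right) \left(2 \cdot 2 + v\right) 88 = \left(\left(13 + 30\right) - 32\right) \left(2 \cdot 2 + 0\right) 88 = \left(43 - 32\right) \left(4 + 0\right) 88 = 11 \cdot 4 \cdot 88 = 44 \cdot 88 = 3872$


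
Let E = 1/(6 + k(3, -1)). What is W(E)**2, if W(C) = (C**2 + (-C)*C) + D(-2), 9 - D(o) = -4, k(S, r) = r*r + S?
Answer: 169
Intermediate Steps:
k(S, r) = S + r**2 (k(S, r) = r**2 + S = S + r**2)
D(o) = 13 (D(o) = 9 - 1*(-4) = 9 + 4 = 13)
E = 1/10 (E = 1/(6 + (3 + (-1)**2)) = 1/(6 + (3 + 1)) = 1/(6 + 4) = 1/10 ≈ 0.10000)
W(C) = 13 (W(C) = (C**2 + (-C)*C) + 13 = (C**2 - C**2) + 13 = 0 + 13 = 13)
W(E)**2 = 13**2 = 169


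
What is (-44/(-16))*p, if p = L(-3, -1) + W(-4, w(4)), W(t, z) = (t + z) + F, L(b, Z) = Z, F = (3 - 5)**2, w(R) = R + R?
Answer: 77/4 ≈ 19.250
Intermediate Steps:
w(R) = 2*R
F = 4 (F = (-2)**2 = 4)
W(t, z) = 4 + t + z (W(t, z) = (t + z) + 4 = 4 + t + z)
p = 7 (p = -1 + (4 - 4 + 2*4) = -1 + (4 - 4 + 8) = -1 + 8 = 7)
(-44/(-16))*p = -44/(-16)*7 = -44*(-1)/16*7 = -4*(-11/16)*7 = (11/4)*7 = 77/4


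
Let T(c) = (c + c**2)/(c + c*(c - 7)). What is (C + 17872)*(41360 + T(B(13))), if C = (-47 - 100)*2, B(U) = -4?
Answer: 3635156767/5 ≈ 7.2703e+8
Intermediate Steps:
T(c) = (c + c**2)/(c + c*(-7 + c))
C = -294 (C = -147*2 = -294)
(C + 17872)*(41360 + T(B(13))) = (-294 + 17872)*(41360 + (1 - 4)/(-6 - 4)) = 17578*(41360 - 3/(-10)) = 17578*(41360 - 1/10*(-3)) = 17578*(41360 + 3/10) = 17578*(413603/10) = 3635156767/5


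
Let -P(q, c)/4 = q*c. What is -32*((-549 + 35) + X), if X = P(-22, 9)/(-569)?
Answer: 9384256/569 ≈ 16493.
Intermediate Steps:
P(q, c) = -4*c*q (P(q, c) = -4*q*c = -4*c*q)
X = -792/569 (X = -4*9*(-22)/(-569) = 792*(-1/569) = -792/569 ≈ -1.3919)
-32*((-549 + 35) + X) = -32*((-549 + 35) - 792/569) = -32*(-514 - 792/569) = -32*(-293258/569) = 9384256/569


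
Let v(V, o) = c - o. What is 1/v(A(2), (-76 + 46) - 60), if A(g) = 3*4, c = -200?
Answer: -1/110 ≈ -0.0090909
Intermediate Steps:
A(g) = 12
v(V, o) = -200 - o
1/v(A(2), (-76 + 46) - 60) = 1/(-200 - ((-76 + 46) - 60)) = 1/(-200 - (-30 - 60)) = 1/(-200 - 1*(-90)) = 1/(-200 + 90) = 1/(-110) = -1/110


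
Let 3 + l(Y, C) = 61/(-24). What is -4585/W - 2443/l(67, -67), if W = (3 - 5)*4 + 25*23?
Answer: 666011/1539 ≈ 432.76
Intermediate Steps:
l(Y, C) = -133/24 (l(Y, C) = -3 + 61/(-24) = -3 + 61*(-1/24) = -3 - 61/24 = -133/24)
W = 567 (W = -2*4 + 575 = -8 + 575 = 567)
-4585/W - 2443/l(67, -67) = -4585/567 - 2443/(-133/24) = -4585*1/567 - 2443*(-24/133) = -655/81 + 8376/19 = 666011/1539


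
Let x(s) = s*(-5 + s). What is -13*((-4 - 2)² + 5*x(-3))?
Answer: -2028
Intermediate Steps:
-13*((-4 - 2)² + 5*x(-3)) = -13*((-4 - 2)² + 5*(-3*(-5 - 3))) = -13*((-6)² + 5*(-3*(-8))) = -13*(36 + 5*24) = -13*(36 + 120) = -13*156 = -2028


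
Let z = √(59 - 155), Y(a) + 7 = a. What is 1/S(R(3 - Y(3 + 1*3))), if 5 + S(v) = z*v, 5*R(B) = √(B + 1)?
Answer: -25/221 - 4*I*√30/221 ≈ -0.11312 - 0.099135*I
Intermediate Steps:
Y(a) = -7 + a
z = 4*I*√6 (z = √(-96) = 4*I*√6 ≈ 9.798*I)
R(B) = √(1 + B)/5 (R(B) = √(B + 1)/5 = √(1 + B)/5)
S(v) = -5 + 4*I*v*√6 (S(v) = -5 + (4*I*√6)*v = -5 + 4*I*v*√6)
1/S(R(3 - Y(3 + 1*3))) = 1/(-5 + 4*I*(√(1 + (3 - (-7 + (3 + 1*3))))/5)*√6) = 1/(-5 + 4*I*(√(1 + (3 - (-7 + (3 + 3))))/5)*√6) = 1/(-5 + 4*I*(√(1 + (3 - (-7 + 6)))/5)*√6) = 1/(-5 + 4*I*(√(1 + (3 - 1*(-1)))/5)*√6) = 1/(-5 + 4*I*(√(1 + (3 + 1))/5)*√6) = 1/(-5 + 4*I*(√(1 + 4)/5)*√6) = 1/(-5 + 4*I*(√5/5)*√6) = 1/(-5 + 4*I*√30/5)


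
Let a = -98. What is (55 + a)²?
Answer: 1849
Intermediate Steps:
(55 + a)² = (55 - 98)² = (-43)² = 1849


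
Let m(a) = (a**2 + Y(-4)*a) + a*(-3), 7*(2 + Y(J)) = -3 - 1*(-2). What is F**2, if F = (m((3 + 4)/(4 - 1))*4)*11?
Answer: 6739216/81 ≈ 83200.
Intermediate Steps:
Y(J) = -15/7 (Y(J) = -2 + (-3 - 1*(-2))/7 = -2 + (-3 + 2)/7 = -2 + (1/7)*(-1) = -2 - 1/7 = -15/7)
m(a) = a**2 - 36*a/7 (m(a) = (a**2 - 15*a/7) + a*(-3) = (a**2 - 15*a/7) - 3*a = a**2 - 36*a/7)
F = -2596/9 (F = ((((3 + 4)/(4 - 1))*(-36 + 7*((3 + 4)/(4 - 1)))/7)*4)*11 = (((7/3)*(-36 + 7*(7/3))/7)*4)*11 = (((7*(1/3))*(-36 + 7*(7*(1/3)))/7)*4)*11 = (((1/7)*(7/3)*(-36 + 7*(7/3)))*4)*11 = (((1/7)*(7/3)*(-36 + 49/3))*4)*11 = (((1/7)*(7/3)*(-59/3))*4)*11 = -59/9*4*11 = -236/9*11 = -2596/9 ≈ -288.44)
F**2 = (-2596/9)**2 = 6739216/81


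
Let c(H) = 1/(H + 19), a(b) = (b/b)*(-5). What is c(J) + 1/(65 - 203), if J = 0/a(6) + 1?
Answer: 59/1380 ≈ 0.042754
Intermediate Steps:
a(b) = -5 (a(b) = 1*(-5) = -5)
J = 1 (J = 0/(-5) + 1 = -⅕*0 + 1 = 0 + 1 = 1)
c(H) = 1/(19 + H)
c(J) + 1/(65 - 203) = 1/(19 + 1) + 1/(65 - 203) = 1/20 + 1/(-138) = 1/20 - 1/138 = 59/1380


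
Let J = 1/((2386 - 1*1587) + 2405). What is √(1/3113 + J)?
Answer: √1750169069/1662342 ≈ 0.025166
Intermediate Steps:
J = 1/3204 (J = 1/((2386 - 1587) + 2405) = 1/(799 + 2405) = 1/3204 ≈ 0.00031211)
√(1/3113 + J) = √(1/3113 + 1/3204) = √(6317/9974052) = √1750169069/1662342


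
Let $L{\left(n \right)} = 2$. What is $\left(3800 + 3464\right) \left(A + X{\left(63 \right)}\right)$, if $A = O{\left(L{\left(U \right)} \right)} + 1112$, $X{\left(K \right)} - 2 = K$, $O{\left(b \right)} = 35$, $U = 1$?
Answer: $8803968$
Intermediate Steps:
$X{\left(K \right)} = 2 + K$
$A = 1147$ ($A = 35 + 1112 = 1147$)
$\left(3800 + 3464\right) \left(A + X{\left(63 \right)}\right) = \left(3800 + 3464\right) \left(1147 + \left(2 + 63\right)\right) = 7264 \left(1147 + 65\right) = 7264 \cdot 1212 = 8803968$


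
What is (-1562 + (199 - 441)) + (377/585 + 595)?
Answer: -54376/45 ≈ -1208.4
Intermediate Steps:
(-1562 + (199 - 441)) + (377/585 + 595) = (-1562 - 242) + (377*(1/585) + 595) = -1804 + (29/45 + 595) = -1804 + 26804/45 = -54376/45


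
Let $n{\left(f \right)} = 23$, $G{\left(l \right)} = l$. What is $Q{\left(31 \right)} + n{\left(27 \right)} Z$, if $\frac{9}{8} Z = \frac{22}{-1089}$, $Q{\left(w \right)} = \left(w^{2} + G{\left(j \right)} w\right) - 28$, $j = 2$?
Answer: $\frac{886177}{891} \approx 994.59$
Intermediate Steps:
$Q{\left(w \right)} = -28 + w^{2} + 2 w$ ($Q{\left(w \right)} = \left(w^{2} + 2 w\right) - 28 = -28 + w^{2} + 2 w$)
$Z = - \frac{16}{891}$ ($Z = \frac{8 \frac{22}{-1089}}{9} = \frac{8 \cdot 22 \left(- \frac{1}{1089}\right)}{9} = \frac{8}{9} \left(- \frac{2}{99}\right) = - \frac{16}{891} \approx -0.017957$)
$Q{\left(31 \right)} + n{\left(27 \right)} Z = \left(-28 + 31^{2} + 2 \cdot 31\right) + 23 \left(- \frac{16}{891}\right) = \left(-28 + 961 + 62\right) - \frac{368}{891} = 995 - \frac{368}{891} = \frac{886177}{891}$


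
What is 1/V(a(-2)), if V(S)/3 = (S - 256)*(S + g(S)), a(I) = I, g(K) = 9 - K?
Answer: -1/6966 ≈ -0.00014355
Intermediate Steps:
V(S) = -6912 + 27*S (V(S) = 3*((S - 256)*(S + (9 - S))) = 3*((-256 + S)*9) = 3*(-2304 + 9*S) = -6912 + 27*S)
1/V(a(-2)) = 1/(-6912 + 27*(-2)) = 1/(-6912 - 54) = 1/(-6966) = -1/6966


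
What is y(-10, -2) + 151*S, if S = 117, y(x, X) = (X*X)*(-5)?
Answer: 17647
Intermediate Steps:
y(x, X) = -5*X**2 (y(x, X) = X**2*(-5) = -5*X**2)
y(-10, -2) + 151*S = -5*(-2)**2 + 151*117 = -5*4 + 17667 = -20 + 17667 = 17647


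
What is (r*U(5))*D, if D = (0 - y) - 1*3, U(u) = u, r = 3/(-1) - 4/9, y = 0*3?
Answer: 155/3 ≈ 51.667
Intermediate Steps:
y = 0
r = -31/9 (r = 3*(-1) - 4*1/9 = -3 - 4/9 = -31/9 ≈ -3.4444)
D = -3 (D = (0 - 1*0) - 1*3 = (0 + 0) - 3 = 0 - 3 = -3)
(r*U(5))*D = -31/9*5*(-3) = -155/9*(-3) = 155/3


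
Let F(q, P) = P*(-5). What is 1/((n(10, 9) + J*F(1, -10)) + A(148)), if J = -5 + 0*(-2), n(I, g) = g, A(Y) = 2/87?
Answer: -87/20965 ≈ -0.0041498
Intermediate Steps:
A(Y) = 2/87 (A(Y) = 2*(1/87) = 2/87)
F(q, P) = -5*P
J = -5 (J = -5 + 0 = -5)
1/((n(10, 9) + J*F(1, -10)) + A(148)) = 1/((9 - (-25)*(-10)) + 2/87) = 1/((9 - 5*50) + 2/87) = 1/((9 - 250) + 2/87) = 1/(-241 + 2/87) = 1/(-20965/87) = -87/20965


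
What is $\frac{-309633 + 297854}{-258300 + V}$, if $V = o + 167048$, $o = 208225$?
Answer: $- \frac{11779}{116973} \approx -0.1007$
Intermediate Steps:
$V = 375273$ ($V = 208225 + 167048 = 375273$)
$\frac{-309633 + 297854}{-258300 + V} = \frac{-309633 + 297854}{-258300 + 375273} = - \frac{11779}{116973}$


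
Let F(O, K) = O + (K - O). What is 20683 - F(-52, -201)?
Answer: 20884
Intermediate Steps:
F(O, K) = K
20683 - F(-52, -201) = 20683 - 1*(-201) = 20683 + 201 = 20884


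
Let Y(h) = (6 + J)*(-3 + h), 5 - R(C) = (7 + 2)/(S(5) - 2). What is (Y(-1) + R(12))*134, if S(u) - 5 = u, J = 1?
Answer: -12931/4 ≈ -3232.8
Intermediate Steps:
S(u) = 5 + u
R(C) = 31/8 (R(C) = 5 - (7 + 2)/((5 + 5) - 2) = 5 - 9/(10 - 2) = 5 - 9/8 = 31/8)
Y(h) = -21 + 7*h (Y(h) = (6 + 1)*(-3 + h) = 7*(-3 + h) = -21 + 7*h)
(Y(-1) + R(12))*134 = ((-21 + 7*(-1)) + 31/8)*134 = ((-21 - 7) + 31/8)*134 = (-28 + 31/8)*134 = -193/8*134 = -12931/4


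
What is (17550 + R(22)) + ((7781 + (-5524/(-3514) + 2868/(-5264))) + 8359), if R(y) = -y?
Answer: 11121418377/330316 ≈ 33669.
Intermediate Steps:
(17550 + R(22)) + ((7781 + (-5524/(-3514) + 2868/(-5264))) + 8359) = (17550 - 1*22) + ((7781 + (-5524/(-3514) + 2868/(-5264))) + 8359) = (17550 - 22) + ((7781 + (-5524*(-1/3514) + 2868*(-1/5264))) + 8359) = 17528 + ((7781 + (2762/1757 - 717/1316)) + 8359) = 17528 + ((7781 + 339289/330316) + 8359) = 17528 + (2570528085/330316 + 8359) = 17528 + 5331639529/330316 = 11121418377/330316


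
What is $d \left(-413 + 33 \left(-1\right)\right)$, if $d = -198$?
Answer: $88308$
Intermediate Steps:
$d \left(-413 + 33 \left(-1\right)\right) = - 198 \left(-413 + 33 \left(-1\right)\right) = - 198 \left(-413 - 33\right) = \left(-198\right) \left(-446\right) = 88308$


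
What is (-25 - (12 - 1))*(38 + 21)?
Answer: -2124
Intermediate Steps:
(-25 - (12 - 1))*(38 + 21) = (-25 - 1*11)*59 = (-25 - 11)*59 = -36*59 = -2124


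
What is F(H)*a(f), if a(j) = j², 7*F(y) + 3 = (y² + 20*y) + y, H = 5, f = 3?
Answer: 1143/7 ≈ 163.29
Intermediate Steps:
F(y) = -3/7 + 3*y + y²/7 (F(y) = -3/7 + ((y² + 20*y) + y)/7 = -3/7 + (y² + 21*y)/7 = -3/7 + (3*y + y²/7) = -3/7 + 3*y + y²/7)
F(H)*a(f) = (-3/7 + 3*5 + (⅐)*5²)*3² = (-3/7 + 15 + (⅐)*25)*9 = (-3/7 + 15 + 25/7)*9 = (127/7)*9 = 1143/7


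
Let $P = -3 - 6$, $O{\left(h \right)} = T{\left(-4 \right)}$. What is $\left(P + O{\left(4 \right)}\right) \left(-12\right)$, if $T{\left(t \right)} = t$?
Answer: $156$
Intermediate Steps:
$O{\left(h \right)} = -4$
$P = -9$
$\left(P + O{\left(4 \right)}\right) \left(-12\right) = \left(-9 - 4\right) \left(-12\right) = \left(-13\right) \left(-12\right) = 156$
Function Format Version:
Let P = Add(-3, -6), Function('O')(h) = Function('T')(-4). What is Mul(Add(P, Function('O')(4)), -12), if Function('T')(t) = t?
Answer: 156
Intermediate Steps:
Function('O')(h) = -4
P = -9
Mul(Add(P, Function('O')(4)), -12) = Mul(Add(-9, -4), -12) = Mul(-13, -12) = 156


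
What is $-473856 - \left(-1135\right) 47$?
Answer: $-420511$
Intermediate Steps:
$-473856 - \left(-1135\right) 47 = -473856 - -53345 = -473856 + 53345 = -420511$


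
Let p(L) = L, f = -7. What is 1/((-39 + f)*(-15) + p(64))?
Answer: 1/754 ≈ 0.0013263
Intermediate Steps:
1/((-39 + f)*(-15) + p(64)) = 1/((-39 - 7)*(-15) + 64) = 1/(-46*(-15) + 64) = 1/(690 + 64) = 1/754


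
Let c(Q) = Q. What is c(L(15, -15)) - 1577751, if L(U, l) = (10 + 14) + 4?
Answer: -1577723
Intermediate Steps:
L(U, l) = 28 (L(U, l) = 24 + 4 = 28)
c(L(15, -15)) - 1577751 = 28 - 1577751 = -1577723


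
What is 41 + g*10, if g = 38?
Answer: 421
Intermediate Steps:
41 + g*10 = 41 + 38*10 = 41 + 380 = 421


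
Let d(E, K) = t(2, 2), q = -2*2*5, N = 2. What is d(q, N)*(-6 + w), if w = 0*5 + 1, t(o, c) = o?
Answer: -10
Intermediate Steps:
q = -20 (q = -4*5 = -20)
w = 1 (w = 0 + 1 = 1)
d(E, K) = 2
d(q, N)*(-6 + w) = 2*(-6 + 1) = 2*(-5) = -10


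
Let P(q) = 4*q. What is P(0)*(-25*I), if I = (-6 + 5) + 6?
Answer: 0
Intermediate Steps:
I = 5 (I = -1 + 6 = 5)
P(0)*(-25*I) = (4*0)*(-25*5) = 0*(-125) = 0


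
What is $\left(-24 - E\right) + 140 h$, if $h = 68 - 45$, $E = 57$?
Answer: $3139$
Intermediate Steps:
$h = 23$ ($h = 68 - 45 = 23$)
$\left(-24 - E\right) + 140 h = \left(-24 - 57\right) + 140 \cdot 23 = \left(-24 - 57\right) + 3220 = -81 + 3220 = 3139$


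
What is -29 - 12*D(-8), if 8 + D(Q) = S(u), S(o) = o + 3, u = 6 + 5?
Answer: -101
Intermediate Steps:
u = 11
S(o) = 3 + o
D(Q) = 6 (D(Q) = -8 + (3 + 11) = -8 + 14 = 6)
-29 - 12*D(-8) = -29 - 12*6 = -29 - 72 = -101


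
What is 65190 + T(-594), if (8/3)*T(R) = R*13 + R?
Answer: 124143/2 ≈ 62072.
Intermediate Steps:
T(R) = 21*R/4 (T(R) = 3*(R*13 + R)/8 = 3*(13*R + R)/8 = 3*(14*R)/8 = 21*R/4)
65190 + T(-594) = 65190 + (21/4)*(-594) = 65190 - 6237/2 = 124143/2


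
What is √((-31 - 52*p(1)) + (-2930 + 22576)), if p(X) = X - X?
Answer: √19615 ≈ 140.05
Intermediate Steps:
p(X) = 0
√((-31 - 52*p(1)) + (-2930 + 22576)) = √((-31 - 52*0) + (-2930 + 22576)) = √((-31 + 0) + 19646) = √(-31 + 19646) = √19615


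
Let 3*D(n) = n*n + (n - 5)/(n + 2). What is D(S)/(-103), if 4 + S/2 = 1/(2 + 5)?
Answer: -121001/605640 ≈ -0.19979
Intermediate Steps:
S = -54/7 (S = -8 + 2/(2 + 5) = -8 + 2/7 = -54/7 ≈ -7.7143)
D(n) = n²/3 + (-5 + n)/(3*(2 + n)) (D(n) = (n*n + (n - 5)/(n + 2))/3 = (n² + (-5 + n)/(2 + n))/3 = n²/3 + (-5 + n)/(3*(2 + n)))
D(S)/(-103) = ((-5 - 54/7 + (-54/7)³ + 2*(-54/7)²)/(3*(2 - 54/7)))/(-103) = -(-5 - 54/7 - 157464/343 + 2*(2916/49))/(309*(-40/7)) = -(-7)*(-5 - 54/7 - 157464/343 + 5832/49)/(309*40) = -(-7)*(-121001)/(309*40*343) = -1/103*121001/5880 = -121001/605640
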